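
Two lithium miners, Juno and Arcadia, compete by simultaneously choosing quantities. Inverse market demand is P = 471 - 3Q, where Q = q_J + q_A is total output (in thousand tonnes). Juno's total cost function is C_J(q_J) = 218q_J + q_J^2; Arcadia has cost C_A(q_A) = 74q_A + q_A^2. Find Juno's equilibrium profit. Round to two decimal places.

Juno's profit: π_J = (471 - 3Q)q_J - (218q_J + q_J²). Setting ∂π_J/∂q_J = 0: 253 - 8q_J - 3(q_A) = 0.
Arcadia's profit: π_A = (471 - 3Q)q_A - (74q_A + q_A²). Setting ∂π_A/∂q_A = 0: 397 - 8q_A - 3(q_J) = 0.
So q_J = (253 - 3q_A)/8 and q_A = (397 - 3q_J)/8.
Substituting one into the other gives q_J = 833/55 and q_A = 43.9455.
Price P = 471 - 3·(650/11) = 293.7273.
Juno's profit: 293.7273·(833/55) - 218·(833/55) - (833/55)² = 917.5392.

917.54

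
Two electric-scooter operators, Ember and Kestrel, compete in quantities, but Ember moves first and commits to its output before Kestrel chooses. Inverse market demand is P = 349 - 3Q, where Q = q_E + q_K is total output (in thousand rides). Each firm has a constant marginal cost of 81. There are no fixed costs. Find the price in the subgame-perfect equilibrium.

148

Solve by backward induction. Given q_E, the follower Kestrel maximises π_K = (349 - 3q_E - 3q_K)q_K - 81q_K.
Follower FOC: 268 - 3q_E - 6q_K = 0, so q_K(q_E) = (268 - 3q_E)/6.
Ember substitutes q_K(q_E) into its own profit: π_E = q_E(349 - 3q_E - (268 - 3q_E)/2) - 81q_E = (215 - (3/2)q_E)q_E - 81q_E.
Leader FOC: 134 - 3q_E = 0, so q_E = 134/3.
Then q_K = (268 - 3·(134/3))/6 = 67/3.
Total output Q = 67, so price P = 349 - 3·67 = 148.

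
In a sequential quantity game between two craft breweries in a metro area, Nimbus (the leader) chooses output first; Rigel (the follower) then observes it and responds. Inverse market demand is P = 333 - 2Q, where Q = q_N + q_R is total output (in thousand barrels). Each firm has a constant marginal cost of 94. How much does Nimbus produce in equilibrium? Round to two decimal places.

Solve by backward induction. Given q_N, the follower Rigel maximises π_R = (333 - 2q_N - 2q_R)q_R - 94q_R.
Follower FOC: 239 - 2q_N - 4q_R = 0, so q_R(q_N) = (239 - 2q_N)/4.
The leader anticipates this reaction. Substituting into P = 333 - 2Q gives P = 427/2 - q_N, so π_N = (427/2 - q_N)q_N - 94q_N.
Leader FOC: 239/2 - 2q_N = 0, so q_N = 239/4.
Then q_R = (239 - 2·(239/4))/4 = 239/8.

59.75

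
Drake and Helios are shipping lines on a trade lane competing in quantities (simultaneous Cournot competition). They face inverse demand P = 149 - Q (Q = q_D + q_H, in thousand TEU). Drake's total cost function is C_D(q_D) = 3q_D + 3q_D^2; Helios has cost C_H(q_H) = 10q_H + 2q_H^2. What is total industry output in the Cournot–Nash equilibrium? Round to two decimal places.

36.23

Drake's profit: π_D = (149 - Q)q_D - (3q_D + 3q_D²). Setting ∂π_D/∂q_D = 0: 146 - 8q_D - (q_H) = 0.
Helios's profit: π_H = (149 - Q)q_H - (10q_H + 2q_H²). Setting ∂π_H/∂q_H = 0: 139 - 6q_H - (q_D) = 0.
So q_D = (146 - q_H)/8 and q_H = (139 - q_D)/6.
Solving the pair: q_D = 737/47, q_H = 966/47.
Total output Q = 737/47 + 966/47 = 1703/47.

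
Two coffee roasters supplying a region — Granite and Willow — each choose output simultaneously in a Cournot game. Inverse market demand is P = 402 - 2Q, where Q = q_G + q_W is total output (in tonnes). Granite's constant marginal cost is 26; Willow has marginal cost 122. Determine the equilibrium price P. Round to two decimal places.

Granite's profit: π_G = (402 - 2Q)q_G - (26q_G). Setting ∂π_G/∂q_G = 0: 376 - 4q_G - 2(q_W) = 0.
Willow's profit: π_W = (402 - 2Q)q_W - (122q_W). Setting ∂π_W/∂q_W = 0: 280 - 4q_W - 2(q_G) = 0.
Rearranging gives the reaction functions q_G = (376 - 2q_W)/4 and q_W = (280 - 2q_G)/4.
Solving the pair: q_G = 236/3, q_W = 92/3.
Total output Q = 328/3, so price P = 402 - 2·(328/3) = 550/3.

183.33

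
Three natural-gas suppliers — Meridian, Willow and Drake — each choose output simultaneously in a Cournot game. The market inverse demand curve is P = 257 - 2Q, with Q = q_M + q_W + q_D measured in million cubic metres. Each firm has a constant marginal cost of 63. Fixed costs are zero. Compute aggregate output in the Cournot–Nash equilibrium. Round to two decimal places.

72.75

A representative firm's profit is π_i = q_i(257 - 2Q) - 63q_i.
Setting ∂π_i/∂q_i = 0 with rivals' quantities fixed: 194 - 4q_i - 2·Σ_{j≠i} q_j = 0.
By symmetry each firm produces the same amount; substituting Σ_{j≠i} q_j = 2q_i yields q_i = 194/8 = 97/4.
Total output Q = 97/4 + 97/4 + 97/4 = 291/4.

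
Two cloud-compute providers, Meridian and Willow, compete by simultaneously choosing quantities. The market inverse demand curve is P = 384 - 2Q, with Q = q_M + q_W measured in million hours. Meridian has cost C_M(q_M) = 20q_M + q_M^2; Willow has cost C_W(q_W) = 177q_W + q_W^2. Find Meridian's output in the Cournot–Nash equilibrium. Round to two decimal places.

Meridian's profit: π_M = (384 - 2Q)q_M - (20q_M + q_M²). Setting ∂π_M/∂q_M = 0: 364 - 6q_M - 2(q_W) = 0.
Willow's profit: π_W = (384 - 2Q)q_W - (177q_W + q_W²). Setting ∂π_W/∂q_W = 0: 207 - 6q_W - 2(q_M) = 0.
Best responses: q_M = (364 - 2q_W)/6, q_W = (207 - 2q_M)/6.
Solving the pair: q_M = 885/16, q_W = 257/16.

55.31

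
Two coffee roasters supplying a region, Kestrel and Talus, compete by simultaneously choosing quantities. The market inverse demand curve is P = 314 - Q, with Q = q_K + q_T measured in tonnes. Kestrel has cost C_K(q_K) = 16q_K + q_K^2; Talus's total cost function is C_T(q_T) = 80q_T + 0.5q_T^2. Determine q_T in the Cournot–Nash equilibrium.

Kestrel's profit: π_K = (314 - Q)q_K - (16q_K + q_K²). Setting ∂π_K/∂q_K = 0: 298 - 4q_K - (q_T) = 0.
Talus's profit: π_T = (314 - Q)q_T - (80q_T + (1/2)q_T²). Setting ∂π_T/∂q_T = 0: 234 - 3q_T - (q_K) = 0.
Best responses: q_K = (298 - q_T)/4, q_T = (234 - q_K)/3.
Solving the pair: q_K = 60, q_T = 58.

58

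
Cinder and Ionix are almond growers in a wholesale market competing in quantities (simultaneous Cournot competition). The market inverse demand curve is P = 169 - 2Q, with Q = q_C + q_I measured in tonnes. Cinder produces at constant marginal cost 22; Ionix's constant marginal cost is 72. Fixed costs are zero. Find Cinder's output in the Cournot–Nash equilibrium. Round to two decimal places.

Cinder's profit: π_C = (169 - 2Q)q_C - (22q_C). Setting ∂π_C/∂q_C = 0: 147 - 4q_C - 2(q_I) = 0.
Ionix's first-order condition: 97 - 4q_I - 2(q_C) = 0.
Rearranging gives the reaction functions q_C = (147 - 2q_I)/4 and q_I = (97 - 2q_C)/4.
Solving the pair: q_C = 197/6, q_I = 47/6.

32.83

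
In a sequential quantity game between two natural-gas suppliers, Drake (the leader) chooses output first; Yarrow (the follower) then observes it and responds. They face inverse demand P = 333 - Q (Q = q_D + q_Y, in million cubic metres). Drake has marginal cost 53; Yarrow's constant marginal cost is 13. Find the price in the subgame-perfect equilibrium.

113

The follower Yarrow best-responds to any q_D: π_Y = (333 - Q)q_Y - 13q_Y.
Setting the follower's marginal profit to zero, 320 - q_D - 2q_Y = 0, i.e. q_Y = (320 - q_D)/2.
Drake substitutes q_Y(q_D) into its own profit: π_D = q_D(333 - q_D - (320 - q_D)/2) - 53q_D = (173 - (1/2)q_D)q_D - 53q_D.
The leader's first-order condition 120 - q_D = 0 yields q_D = 120.
Then q_Y = (320 - 120)/2 = 100.
Total output Q = 220, so price P = 333 - 220 = 113.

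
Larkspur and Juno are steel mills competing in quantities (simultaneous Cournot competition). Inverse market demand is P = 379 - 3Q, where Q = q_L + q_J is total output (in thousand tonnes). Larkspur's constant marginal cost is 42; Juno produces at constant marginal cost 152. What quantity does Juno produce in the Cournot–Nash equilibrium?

13

Larkspur's profit: π_L = (379 - 3Q)q_L - (42q_L). Setting ∂π_L/∂q_L = 0: 337 - 6q_L - 3(q_J) = 0.
Juno's first-order condition: 227 - 6q_J - 3(q_L) = 0.
Rearranging gives the reaction functions q_L = (337 - 3q_J)/6 and q_J = (227 - 3q_L)/6.
Solving the pair: q_L = 149/3, q_J = 13.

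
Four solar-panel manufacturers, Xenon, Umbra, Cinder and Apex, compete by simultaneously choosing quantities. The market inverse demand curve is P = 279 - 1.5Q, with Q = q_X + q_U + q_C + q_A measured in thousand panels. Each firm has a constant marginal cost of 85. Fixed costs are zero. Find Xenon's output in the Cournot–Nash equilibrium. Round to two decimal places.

25.87

Each firm earns π_i = (279 - 1.5Q)q_i - 85q_i.
Setting ∂π_i/∂q_i = 0 with rivals' quantities fixed: 194 - 3q_i - (3/2)·Σ_{j≠i} q_j = 0.
By symmetry each firm produces the same amount; substituting Σ_{j≠i} q_j = 3q_i yields q_i = 194/(15/2) = 388/15.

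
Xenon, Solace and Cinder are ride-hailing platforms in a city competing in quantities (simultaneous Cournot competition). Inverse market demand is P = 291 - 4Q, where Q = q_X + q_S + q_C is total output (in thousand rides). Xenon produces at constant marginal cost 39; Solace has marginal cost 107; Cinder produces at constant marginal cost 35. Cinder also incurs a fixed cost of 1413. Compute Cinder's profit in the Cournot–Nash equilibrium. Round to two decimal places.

309.25

Xenon's profit: π_X = (291 - 4Q)q_X - (39q_X). Setting ∂π_X/∂q_X = 0: 252 - 8q_X - 4(q_S + q_C) = 0.
Solace's profit: π_S = (291 - 4Q)q_S - (107q_S). Setting ∂π_S/∂q_S = 0: 184 - 8q_S - 4(q_X + q_C) = 0.
Cinder's profit: π_C = (291 - 4Q)q_C - (35q_C). Setting ∂π_C/∂q_C = 0: 256 - 8q_C - 4(q_X + q_S) = 0.
Summing all 3 equations gives 692 − 16Q = 0, hence Q = 173/4.
Back-substituting: q_X = (252 − 173)/4 = 79/4, q_S = (184 − 173)/4 = 11/4, q_C = (256 − 173)/4 = 83/4.
Price P = 291 - 4·(173/4) = 118.
Cinder's profit: (118 - 35)·(83/4) - 1413 = 1237/4.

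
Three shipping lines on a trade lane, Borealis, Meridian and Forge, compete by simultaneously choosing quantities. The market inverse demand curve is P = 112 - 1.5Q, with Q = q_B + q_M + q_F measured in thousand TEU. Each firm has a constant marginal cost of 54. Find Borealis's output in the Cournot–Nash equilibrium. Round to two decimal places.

9.67

A representative firm's profit is π_i = q_i(112 - 1.5Q) - 54q_i.
First-order condition (treating rivals' output as given): 58 - 3q_i - (3/2)·Σ_{j≠i} q_j = 0.
With identical firms every q_j equals q_i, so Σ_{j≠i} q_j = 2q_i and 58 = 6q_i, giving q_i = 29/3.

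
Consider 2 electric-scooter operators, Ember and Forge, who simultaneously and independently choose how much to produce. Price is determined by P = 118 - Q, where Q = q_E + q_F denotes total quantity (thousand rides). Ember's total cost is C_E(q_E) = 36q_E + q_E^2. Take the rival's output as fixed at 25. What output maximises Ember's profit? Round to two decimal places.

14.25

With the rival's output fixed at 25, Ember's profit is π_E = (118 - 25 - q_E)q_E - (36q_E + q_E²) = (93 - q_E)q_E - (36q_E + q_E²).
∂π_E/∂q_E = 57 - 4q_E = 0, so q_E = 57/4.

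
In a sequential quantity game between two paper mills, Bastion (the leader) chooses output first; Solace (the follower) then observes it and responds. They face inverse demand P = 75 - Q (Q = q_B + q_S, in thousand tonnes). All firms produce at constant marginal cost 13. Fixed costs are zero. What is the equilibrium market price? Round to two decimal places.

Solve by backward induction. Given q_B, the follower Solace maximises π_S = (75 - q_B - q_S)q_S - 13q_S.
Follower FOC: 62 - q_B - 2q_S = 0, so q_S(q_B) = (62 - q_B)/2.
The leader anticipates this reaction. Substituting into P = 75 - Q gives P = 44 - (1/2)q_B, so π_B = (44 - (1/2)q_B)q_B - 13q_B.
Maximising: ∂π_B/∂q_B = 31 - q_B = 0, giving q_B = 31.
Then q_S = (62 - 31)/2 = 31/2.
Total output Q = 93/2, so price P = 75 - 93/2 = 57/2.

28.50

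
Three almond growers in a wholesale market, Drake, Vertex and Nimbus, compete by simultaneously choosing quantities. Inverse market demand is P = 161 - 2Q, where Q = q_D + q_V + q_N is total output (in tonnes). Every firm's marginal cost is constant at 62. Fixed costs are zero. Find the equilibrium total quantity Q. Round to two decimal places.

37.13

A representative firm's profit is π_i = q_i(161 - 2Q) - 62q_i.
First-order condition (treating rivals' output as given): 99 - 4q_i - 2·Σ_{j≠i} q_j = 0.
With identical firms every q_j equals q_i, so Σ_{j≠i} q_j = 2q_i and 99 = 8q_i, giving q_i = 99/8.
Total output Q = 99/8 + 99/8 + 99/8 = 297/8.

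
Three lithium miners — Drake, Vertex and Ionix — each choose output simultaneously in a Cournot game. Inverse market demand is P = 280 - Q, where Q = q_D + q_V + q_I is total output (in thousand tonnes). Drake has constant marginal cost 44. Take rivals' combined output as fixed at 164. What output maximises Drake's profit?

36

With rivals' combined output fixed at 164, Drake's profit is π_D = (280 - 164 - q_D)q_D - (44q_D) = (116 - q_D)q_D - (44q_D).
∂π_D/∂q_D = 72 - 2q_D = 0, so q_D = 36.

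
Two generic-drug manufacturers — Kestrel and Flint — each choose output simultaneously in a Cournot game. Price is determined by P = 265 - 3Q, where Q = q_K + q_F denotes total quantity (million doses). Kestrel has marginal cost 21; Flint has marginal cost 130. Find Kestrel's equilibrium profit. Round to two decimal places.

4615.15

Kestrel's profit: π_K = (265 - 3Q)q_K - (21q_K). Setting ∂π_K/∂q_K = 0: 244 - 6q_K - 3(q_F) = 0.
Flint's profit: π_F = (265 - 3Q)q_F - (130q_F). Setting ∂π_F/∂q_F = 0: 135 - 6q_F - 3(q_K) = 0.
Best responses: q_K = (244 - 3q_F)/6, q_F = (135 - 3q_K)/6.
Substituting one into the other gives q_K = 353/9 and q_F = 26/9.
Price P = 265 - 3·(379/9) = 416/3.
Kestrel's profit: (416/3 - 21)·(353/9) = 4615.1481.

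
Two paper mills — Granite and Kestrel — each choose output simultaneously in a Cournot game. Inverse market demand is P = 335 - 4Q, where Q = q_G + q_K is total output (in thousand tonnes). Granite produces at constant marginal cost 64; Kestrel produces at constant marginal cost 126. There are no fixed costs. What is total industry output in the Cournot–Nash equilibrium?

40

Granite's profit: π_G = (335 - 4Q)q_G - (64q_G). Setting ∂π_G/∂q_G = 0: 271 - 8q_G - 4(q_K) = 0.
Kestrel's first-order condition: 209 - 8q_K - 4(q_G) = 0.
Best responses: q_G = (271 - 4q_K)/8, q_K = (209 - 4q_G)/8.
Solving the pair: q_G = 111/4, q_K = 49/4.
Total output Q = 111/4 + 49/4 = 40.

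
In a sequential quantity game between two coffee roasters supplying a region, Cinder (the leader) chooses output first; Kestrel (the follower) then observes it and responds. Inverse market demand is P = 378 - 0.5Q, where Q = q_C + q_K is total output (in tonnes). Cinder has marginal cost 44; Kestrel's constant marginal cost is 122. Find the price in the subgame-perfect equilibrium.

Solve by backward induction. Given q_C, the follower Kestrel maximises π_K = (378 - (1/2)q_C - (1/2)q_K)q_K - 122q_K.
∂π_K/∂q_K = 256 - (1/2)q_C - q_K = 0 gives the reaction function q_K = (256 - (1/2)q_C).
The leader anticipates this reaction. Substituting into P = 378 - 0.5Q gives P = 250 - (1/4)q_C, so π_C = (250 - (1/4)q_C)q_C - 44q_C.
Maximising: ∂π_C/∂q_C = 206 - (1/2)q_C = 0, giving q_C = 412.
Then q_K = (256 - (1/2)·412) = 50.
Total output Q = 462, so price P = 378 - (1/2)·462 = 147.

147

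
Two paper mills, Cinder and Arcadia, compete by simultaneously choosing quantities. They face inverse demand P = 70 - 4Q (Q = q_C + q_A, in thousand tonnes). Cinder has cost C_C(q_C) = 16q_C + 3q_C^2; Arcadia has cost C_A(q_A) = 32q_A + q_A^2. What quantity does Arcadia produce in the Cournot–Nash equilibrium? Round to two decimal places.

Cinder's profit: π_C = (70 - 4Q)q_C - (16q_C + 3q_C²). Setting ∂π_C/∂q_C = 0: 54 - 14q_C - 4(q_A) = 0.
Arcadia's first-order condition: 38 - 10q_A - 4(q_C) = 0.
So q_C = (54 - 4q_A)/14 and q_A = (38 - 4q_C)/10.
Solving the pair: q_C = 97/31, q_A = 79/31.

2.55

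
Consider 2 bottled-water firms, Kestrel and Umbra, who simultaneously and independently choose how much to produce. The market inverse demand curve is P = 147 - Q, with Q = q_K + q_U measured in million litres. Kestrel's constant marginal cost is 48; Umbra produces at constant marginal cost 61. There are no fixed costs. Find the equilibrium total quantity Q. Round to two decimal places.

61.67

Kestrel's profit: π_K = (147 - Q)q_K - (48q_K). Setting ∂π_K/∂q_K = 0: 99 - 2q_K - (q_U) = 0.
Umbra's profit: π_U = (147 - Q)q_U - (61q_U). Setting ∂π_U/∂q_U = 0: 86 - 2q_U - (q_K) = 0.
Rearranging gives the reaction functions q_K = (99 - q_U)/2 and q_U = (86 - q_K)/2.
Substituting one into the other gives q_K = 112/3 and q_U = 73/3.
Total output Q = 112/3 + 73/3 = 185/3.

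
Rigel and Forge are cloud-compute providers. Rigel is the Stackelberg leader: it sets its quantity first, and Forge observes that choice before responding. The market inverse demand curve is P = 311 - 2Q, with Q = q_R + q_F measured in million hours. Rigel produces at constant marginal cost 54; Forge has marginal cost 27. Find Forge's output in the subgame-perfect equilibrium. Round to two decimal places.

The follower Forge best-responds to any q_R: π_F = (311 - 2Q)q_F - 27q_F.
Follower FOC: 284 - 2q_R - 4q_F = 0, so q_F(q_R) = (284 - 2q_R)/4.
The leader anticipates this reaction. Substituting into P = 311 - 2Q gives P = 169 - q_R, so π_R = (169 - q_R)q_R - 54q_R.
The leader's first-order condition 115 - 2q_R = 0 yields q_R = 115/2.
Then q_F = (284 - 2·(115/2))/4 = 169/4.

42.25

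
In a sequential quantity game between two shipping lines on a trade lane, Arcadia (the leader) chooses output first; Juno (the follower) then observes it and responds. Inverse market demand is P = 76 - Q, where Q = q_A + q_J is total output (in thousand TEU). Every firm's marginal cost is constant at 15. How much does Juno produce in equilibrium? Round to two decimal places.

The follower Juno best-responds to any q_A: π_J = (76 - Q)q_J - 15q_J.
∂π_J/∂q_J = 61 - q_A - 2q_J = 0 gives the reaction function q_J = (61 - q_A)/2.
Arcadia substitutes q_J(q_A) into its own profit: π_A = q_A(76 - q_A - (61 - q_A)/2) - 15q_A = (91/2 - (1/2)q_A)q_A - 15q_A.
Leader FOC: 61/2 - q_A = 0, so q_A = 61/2.
Then q_J = (61 - 61/2)/2 = 61/4.

15.25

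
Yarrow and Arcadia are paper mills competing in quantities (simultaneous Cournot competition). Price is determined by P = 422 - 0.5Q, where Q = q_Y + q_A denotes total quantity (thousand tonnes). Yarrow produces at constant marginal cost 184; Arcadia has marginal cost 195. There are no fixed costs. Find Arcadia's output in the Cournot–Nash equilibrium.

144

Yarrow's profit: π_Y = (422 - 0.5Q)q_Y - (184q_Y). Setting ∂π_Y/∂q_Y = 0: 238 - q_Y - (1/2)(q_A) = 0.
Arcadia's profit: π_A = (422 - 0.5Q)q_A - (195q_A). Setting ∂π_A/∂q_A = 0: 227 - q_A - (1/2)(q_Y) = 0.
So q_Y = (238 - (1/2)q_A) and q_A = (227 - (1/2)q_Y).
Solving the pair: q_Y = 166, q_A = 144.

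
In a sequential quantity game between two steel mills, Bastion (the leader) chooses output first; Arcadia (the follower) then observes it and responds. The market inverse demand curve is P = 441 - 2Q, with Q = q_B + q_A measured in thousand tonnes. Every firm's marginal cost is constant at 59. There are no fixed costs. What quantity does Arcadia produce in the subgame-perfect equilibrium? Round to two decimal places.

The follower Arcadia best-responds to any q_B: π_A = (441 - 2Q)q_A - 59q_A.
∂π_A/∂q_A = 382 - 2q_B - 4q_A = 0 gives the reaction function q_A = (382 - 2q_B)/4.
Bastion substitutes q_A(q_B) into its own profit: π_B = q_B(441 - 2q_B - (382 - 2q_B)/2) - 59q_B = (250 - q_B)q_B - 59q_B.
The leader's first-order condition 191 - 2q_B = 0 yields q_B = 191/2.
Then q_A = (382 - 2·(191/2))/4 = 191/4.

47.75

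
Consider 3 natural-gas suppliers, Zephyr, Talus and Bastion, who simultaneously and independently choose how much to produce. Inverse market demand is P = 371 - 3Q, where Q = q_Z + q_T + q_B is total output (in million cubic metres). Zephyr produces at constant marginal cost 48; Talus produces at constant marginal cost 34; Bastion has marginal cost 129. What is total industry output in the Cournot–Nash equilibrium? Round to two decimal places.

Zephyr's profit: π_Z = (371 - 3Q)q_Z - (48q_Z). Setting ∂π_Z/∂q_Z = 0: 323 - 6q_Z - 3(q_T + q_B) = 0.
Talus's profit: π_T = (371 - 3Q)q_T - (34q_T). Setting ∂π_T/∂q_T = 0: 337 - 6q_T - 3(q_Z + q_B) = 0.
Bastion's profit: π_B = (371 - 3Q)q_B - (129q_B). Setting ∂π_B/∂q_B = 0: 242 - 6q_B - 3(q_Z + q_T) = 0.
Summing all 3 equations gives 902 − 12Q = 0, hence Q = 451/6.
Back-substituting: q_Z = (323 − 451/2)/3 = 65/2, q_T = (337 − 451/2)/3 = 223/6, q_B = (242 − 451/2)/3 = 11/2.
Total output Q = 65/2 + 223/6 + 11/2 = 451/6.

75.17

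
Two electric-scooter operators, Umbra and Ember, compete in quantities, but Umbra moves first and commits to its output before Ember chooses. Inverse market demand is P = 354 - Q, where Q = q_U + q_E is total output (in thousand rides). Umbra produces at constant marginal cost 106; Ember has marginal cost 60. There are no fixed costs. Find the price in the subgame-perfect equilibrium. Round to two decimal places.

The follower Ember best-responds to any q_U: π_E = (354 - Q)q_E - 60q_E.
Setting the follower's marginal profit to zero, 294 - q_U - 2q_E = 0, i.e. q_E = (294 - q_U)/2.
Umbra substitutes q_E(q_U) into its own profit: π_U = q_U(354 - q_U - (294 - q_U)/2) - 106q_U = (207 - (1/2)q_U)q_U - 106q_U.
Leader FOC: 101 - q_U = 0, so q_U = 101.
Then q_E = (294 - 101)/2 = 193/2.
Total output Q = 395/2, so price P = 354 - 395/2 = 313/2.

156.50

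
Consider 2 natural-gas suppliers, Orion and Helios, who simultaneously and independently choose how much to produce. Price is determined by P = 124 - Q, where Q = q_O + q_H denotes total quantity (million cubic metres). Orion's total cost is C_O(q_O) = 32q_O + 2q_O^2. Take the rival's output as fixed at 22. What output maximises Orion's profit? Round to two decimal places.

With the rival's output fixed at 22, Orion's profit is π_O = (124 - 22 - q_O)q_O - (32q_O + 2q_O²) = (102 - q_O)q_O - (32q_O + 2q_O²).
∂π_O/∂q_O = 70 - 6q_O = 0, so q_O = 35/3.

11.67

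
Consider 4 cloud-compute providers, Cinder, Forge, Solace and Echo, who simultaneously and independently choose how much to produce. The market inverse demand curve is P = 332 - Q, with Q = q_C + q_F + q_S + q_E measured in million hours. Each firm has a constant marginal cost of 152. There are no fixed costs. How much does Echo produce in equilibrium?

36

A representative firm's profit is π_i = q_i(332 - Q) - 152q_i.
Setting ∂π_i/∂q_i = 0 with rivals' quantities fixed: 180 - 2q_i - Σ_{j≠i} q_j = 0.
By symmetry each firm produces the same amount; substituting Σ_{j≠i} q_j = 3q_i yields q_i = 180/5 = 36.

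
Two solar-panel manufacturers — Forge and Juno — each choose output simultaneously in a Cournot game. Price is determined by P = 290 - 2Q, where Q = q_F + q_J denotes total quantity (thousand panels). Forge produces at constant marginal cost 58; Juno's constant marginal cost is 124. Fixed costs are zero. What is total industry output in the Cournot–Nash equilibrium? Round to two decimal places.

66.33

Forge's profit: π_F = (290 - 2Q)q_F - (58q_F). Setting ∂π_F/∂q_F = 0: 232 - 4q_F - 2(q_J) = 0.
Juno's profit: π_J = (290 - 2Q)q_J - (124q_J). Setting ∂π_J/∂q_J = 0: 166 - 4q_J - 2(q_F) = 0.
So q_F = (232 - 2q_J)/4 and q_J = (166 - 2q_F)/4.
Solving the pair: q_F = 149/3, q_J = 50/3.
Total output Q = 149/3 + 50/3 = 199/3.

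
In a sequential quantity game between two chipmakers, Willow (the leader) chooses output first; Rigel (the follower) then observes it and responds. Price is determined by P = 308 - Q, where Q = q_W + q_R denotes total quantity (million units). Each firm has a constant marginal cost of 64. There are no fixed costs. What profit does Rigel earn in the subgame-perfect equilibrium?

The follower Rigel best-responds to any q_W: π_R = (308 - Q)q_R - 64q_R.
Setting the follower's marginal profit to zero, 244 - q_W - 2q_R = 0, i.e. q_R = (244 - q_W)/2.
Willow substitutes q_R(q_W) into its own profit: π_W = q_W(308 - q_W - (244 - q_W)/2) - 64q_W = (186 - (1/2)q_W)q_W - 64q_W.
The leader's first-order condition 122 - q_W = 0 yields q_W = 122.
Then q_R = (244 - 122)/2 = 61.
Price P = 308 - 183 = 125.
Rigel's profit: (125 - 64)·61 = 3721.

3721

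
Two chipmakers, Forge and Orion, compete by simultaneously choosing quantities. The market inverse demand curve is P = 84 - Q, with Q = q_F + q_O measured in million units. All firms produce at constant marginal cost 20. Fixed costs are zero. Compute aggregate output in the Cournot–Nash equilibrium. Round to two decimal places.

42.67

A representative firm's profit is π_i = q_i(84 - Q) - 20q_i.
Setting ∂π_i/∂q_i = 0 with rivals' quantities fixed: 64 - 2q_i - q_j = 0.
With identical firms every q_j equals q_i, so q_j = q_i and 64 = 3q_i, giving q_i = 64/3.
Total output Q = 64/3 + 64/3 = 128/3.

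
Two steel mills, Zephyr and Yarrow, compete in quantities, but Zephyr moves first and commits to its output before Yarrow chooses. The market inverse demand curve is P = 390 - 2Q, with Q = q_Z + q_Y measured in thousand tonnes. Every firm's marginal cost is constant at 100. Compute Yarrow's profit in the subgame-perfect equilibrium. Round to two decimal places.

2628.13

The follower Yarrow best-responds to any q_Z: π_Y = (390 - 2Q)q_Y - 100q_Y.
Setting the follower's marginal profit to zero, 290 - 2q_Z - 4q_Y = 0, i.e. q_Y = (290 - 2q_Z)/4.
Zephyr substitutes q_Y(q_Z) into its own profit: π_Z = q_Z(390 - 2q_Z - (290 - 2q_Z)/2) - 100q_Z = (245 - q_Z)q_Z - 100q_Z.
Maximising: ∂π_Z/∂q_Z = 145 - 2q_Z = 0, giving q_Z = 145/2.
Then q_Y = (290 - 2·(145/2))/4 = 145/4.
Price P = 390 - 2·(435/4) = 345/2.
Yarrow's profit: (345/2 - 100)·(145/4) = 2628.1250.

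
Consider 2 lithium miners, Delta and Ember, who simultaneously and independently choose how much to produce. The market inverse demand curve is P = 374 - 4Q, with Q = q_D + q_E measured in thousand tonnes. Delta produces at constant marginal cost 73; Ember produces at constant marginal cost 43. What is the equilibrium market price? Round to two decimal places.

163.33

Delta's profit: π_D = (374 - 4Q)q_D - (73q_D). Setting ∂π_D/∂q_D = 0: 301 - 8q_D - 4(q_E) = 0.
Ember's first-order condition: 331 - 8q_E - 4(q_D) = 0.
Best responses: q_D = (301 - 4q_E)/8, q_E = (331 - 4q_D)/8.
Substituting one into the other gives q_D = 271/12 and q_E = 361/12.
Total output Q = 158/3, so price P = 374 - 4·(158/3) = 490/3.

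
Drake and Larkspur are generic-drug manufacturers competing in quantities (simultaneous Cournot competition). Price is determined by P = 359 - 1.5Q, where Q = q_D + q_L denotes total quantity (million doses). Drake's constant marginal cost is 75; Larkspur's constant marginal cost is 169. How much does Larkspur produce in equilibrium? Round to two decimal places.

21.33

Drake's profit: π_D = (359 - 1.5Q)q_D - (75q_D). Setting ∂π_D/∂q_D = 0: 284 - 3q_D - (3/2)(q_L) = 0.
Larkspur's first-order condition: 190 - 3q_L - (3/2)(q_D) = 0.
Rearranging gives the reaction functions q_D = (284 - (3/2)q_L)/3 and q_L = (190 - (3/2)q_D)/3.
Substituting one into the other gives q_D = 84 and q_L = 64/3.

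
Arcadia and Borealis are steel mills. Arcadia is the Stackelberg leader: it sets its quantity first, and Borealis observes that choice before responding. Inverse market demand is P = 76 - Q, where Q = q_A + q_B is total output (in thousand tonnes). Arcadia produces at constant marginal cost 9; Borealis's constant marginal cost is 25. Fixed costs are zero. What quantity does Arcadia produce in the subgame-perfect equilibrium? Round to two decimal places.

Solve by backward induction. Given q_A, the follower Borealis maximises π_B = (76 - q_A - q_B)q_B - 25q_B.
∂π_B/∂q_B = 51 - q_A - 2q_B = 0 gives the reaction function q_B = (51 - q_A)/2.
Arcadia substitutes q_B(q_A) into its own profit: π_A = q_A(76 - q_A - (51 - q_A)/2) - 9q_A = (101/2 - (1/2)q_A)q_A - 9q_A.
Leader FOC: 83/2 - q_A = 0, so q_A = 83/2.
Then q_B = (51 - 83/2)/2 = 19/4.

41.50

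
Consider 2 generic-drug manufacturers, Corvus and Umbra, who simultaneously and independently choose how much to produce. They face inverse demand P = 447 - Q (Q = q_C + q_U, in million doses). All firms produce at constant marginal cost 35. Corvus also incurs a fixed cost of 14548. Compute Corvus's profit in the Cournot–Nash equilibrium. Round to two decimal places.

4312.44

A representative firm's profit is π_i = q_i(447 - Q) - 35q_i.
First-order condition (treating rivals' output as given): 412 - 2q_i - q_j = 0.
With identical firms every q_j equals q_i, so q_j = q_i and 412 = 3q_i, giving q_i = 412/3.
Price P = 447 - 824/3 = 517/3.
Corvus's profit: (517/3 - 35)·(412/3) - 14548 = 4312.4444.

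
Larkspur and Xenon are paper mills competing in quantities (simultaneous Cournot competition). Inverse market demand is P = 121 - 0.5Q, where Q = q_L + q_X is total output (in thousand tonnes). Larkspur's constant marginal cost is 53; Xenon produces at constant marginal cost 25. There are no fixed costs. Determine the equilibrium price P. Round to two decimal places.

Larkspur's profit: π_L = (121 - 0.5Q)q_L - (53q_L). Setting ∂π_L/∂q_L = 0: 68 - q_L - (1/2)(q_X) = 0.
Xenon's profit: π_X = (121 - 0.5Q)q_X - (25q_X). Setting ∂π_X/∂q_X = 0: 96 - q_X - (1/2)(q_L) = 0.
Rearranging gives the reaction functions q_L = (68 - (1/2)q_X) and q_X = (96 - (1/2)q_L).
Substituting one into the other gives q_L = 80/3 and q_X = 248/3.
Total output Q = 328/3, so price P = 121 - (1/2)·(328/3) = 199/3.

66.33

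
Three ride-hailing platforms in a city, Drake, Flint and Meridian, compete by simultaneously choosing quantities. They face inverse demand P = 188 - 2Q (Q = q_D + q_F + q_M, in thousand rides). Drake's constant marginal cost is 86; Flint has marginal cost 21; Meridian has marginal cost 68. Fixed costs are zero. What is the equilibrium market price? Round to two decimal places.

90.75

Drake's profit: π_D = (188 - 2Q)q_D - (86q_D). Setting ∂π_D/∂q_D = 0: 102 - 4q_D - 2(q_F + q_M) = 0.
Flint's first-order condition: 167 - 4q_F - 2(q_D + q_M) = 0.
Meridian's first-order condition: 120 - 4q_M - 2(q_D + q_F) = 0.
Adding the 3 conditions: 389 − 4Q − 4Q = 0, i.e. Q = 389/8.
Back-substituting: q_D = (102 − 389/4)/2 = 19/8, q_F = (167 − 389/4)/2 = 279/8, q_M = (120 − 389/4)/2 = 91/8.
Total output Q = 389/8, so price P = 188 - 2·(389/8) = 363/4.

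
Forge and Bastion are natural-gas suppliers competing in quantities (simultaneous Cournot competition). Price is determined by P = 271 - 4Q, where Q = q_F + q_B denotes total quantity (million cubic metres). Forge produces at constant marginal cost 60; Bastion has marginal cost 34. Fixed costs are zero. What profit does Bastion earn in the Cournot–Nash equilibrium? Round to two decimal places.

1921.36

Forge's profit: π_F = (271 - 4Q)q_F - (60q_F). Setting ∂π_F/∂q_F = 0: 211 - 8q_F - 4(q_B) = 0.
Bastion's first-order condition: 237 - 8q_B - 4(q_F) = 0.
Best responses: q_F = (211 - 4q_B)/8, q_B = (237 - 4q_F)/8.
Substituting one into the other gives q_F = 185/12 and q_B = 263/12.
Price P = 271 - 4·(112/3) = 365/3.
Bastion's profit: (365/3 - 34)·(263/12) = 1921.3611.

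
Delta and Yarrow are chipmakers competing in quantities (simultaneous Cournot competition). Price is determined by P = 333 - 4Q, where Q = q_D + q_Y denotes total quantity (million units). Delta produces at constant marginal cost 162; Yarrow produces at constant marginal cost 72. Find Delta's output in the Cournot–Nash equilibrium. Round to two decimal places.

Delta's profit: π_D = (333 - 4Q)q_D - (162q_D). Setting ∂π_D/∂q_D = 0: 171 - 8q_D - 4(q_Y) = 0.
Yarrow's first-order condition: 261 - 8q_Y - 4(q_D) = 0.
Rearranging gives the reaction functions q_D = (171 - 4q_Y)/8 and q_Y = (261 - 4q_D)/8.
Solving the pair: q_D = 27/4, q_Y = 117/4.

6.75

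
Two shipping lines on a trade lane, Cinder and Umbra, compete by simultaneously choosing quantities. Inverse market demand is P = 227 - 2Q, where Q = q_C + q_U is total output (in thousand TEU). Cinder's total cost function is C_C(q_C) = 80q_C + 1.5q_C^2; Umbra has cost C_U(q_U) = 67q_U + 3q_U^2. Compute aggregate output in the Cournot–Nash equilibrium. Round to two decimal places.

Cinder's profit: π_C = (227 - 2Q)q_C - (80q_C + (3/2)q_C²). Setting ∂π_C/∂q_C = 0: 147 - 7q_C - 2(q_U) = 0.
Umbra's profit: π_U = (227 - 2Q)q_U - (67q_U + 3q_U²). Setting ∂π_U/∂q_U = 0: 160 - 10q_U - 2(q_C) = 0.
So q_C = (147 - 2q_U)/7 and q_U = (160 - 2q_C)/10.
Solving the pair: q_C = 575/33, q_U = 413/33.
Total output Q = 575/33 + 413/33 = 988/33.

29.94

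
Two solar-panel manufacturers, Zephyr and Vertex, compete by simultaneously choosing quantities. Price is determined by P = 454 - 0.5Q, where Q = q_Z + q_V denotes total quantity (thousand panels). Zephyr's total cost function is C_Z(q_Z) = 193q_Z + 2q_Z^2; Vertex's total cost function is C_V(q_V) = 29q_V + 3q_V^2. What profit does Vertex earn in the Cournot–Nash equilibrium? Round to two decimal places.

11529.93

Zephyr's profit: π_Z = (454 - 0.5Q)q_Z - (193q_Z + 2q_Z²). Setting ∂π_Z/∂q_Z = 0: 261 - 5q_Z - (1/2)(q_V) = 0.
Vertex's first-order condition: 425 - 7q_V - (1/2)(q_Z) = 0.
So q_Z = (261 - (1/2)q_V)/5 and q_V = (425 - (1/2)q_Z)/7.
Substituting one into the other gives q_Z = 46.4604 and q_V = 57.3957.
Price P = 454 - (1/2)·103.8561 = 402.0719.
Vertex's profit: 402.0719·57.3957 - 29·57.3957 - 3·57.3957² = 11529.9257.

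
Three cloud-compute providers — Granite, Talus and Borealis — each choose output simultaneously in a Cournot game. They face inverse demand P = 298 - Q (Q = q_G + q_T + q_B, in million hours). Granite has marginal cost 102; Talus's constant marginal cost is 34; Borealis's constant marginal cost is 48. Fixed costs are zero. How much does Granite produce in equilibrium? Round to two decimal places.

Granite's profit: π_G = (298 - Q)q_G - (102q_G). Setting ∂π_G/∂q_G = 0: 196 - 2q_G - (q_T + q_B) = 0.
Talus's profit: π_T = (298 - Q)q_T - (34q_T). Setting ∂π_T/∂q_T = 0: 264 - 2q_T - (q_G + q_B) = 0.
Borealis's profit: π_B = (298 - Q)q_B - (48q_B). Setting ∂π_B/∂q_B = 0: 250 - 2q_B - (q_G + q_T) = 0.
Summing all 3 equations gives 710 − 4Q = 0, hence Q = 355/2.
Back-substituting: q_G = (196 − 355/2) = 37/2, q_T = (264 − 355/2) = 173/2, q_B = (250 − 355/2) = 145/2.

18.50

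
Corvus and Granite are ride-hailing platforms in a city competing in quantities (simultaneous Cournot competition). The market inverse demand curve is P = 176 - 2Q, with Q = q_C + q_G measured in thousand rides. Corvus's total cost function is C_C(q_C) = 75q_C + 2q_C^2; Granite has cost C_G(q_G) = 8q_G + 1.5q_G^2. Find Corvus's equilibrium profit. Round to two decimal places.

203.61

Corvus's profit: π_C = (176 - 2Q)q_C - (75q_C + 2q_C²). Setting ∂π_C/∂q_C = 0: 101 - 8q_C - 2(q_G) = 0.
Granite's profit: π_G = (176 - 2Q)q_G - (8q_G + (3/2)q_G²). Setting ∂π_G/∂q_G = 0: 168 - 7q_G - 2(q_C) = 0.
Best responses: q_C = (101 - 2q_G)/8, q_G = (168 - 2q_C)/7.
Solving the pair: q_C = 371/52, q_G = 571/26.
Price P = 176 - 2·(1513/52) = 117.8077.
Corvus's profit: 117.8077·(371/52) - 75·(371/52) - 2(371/52)² = 203.6109.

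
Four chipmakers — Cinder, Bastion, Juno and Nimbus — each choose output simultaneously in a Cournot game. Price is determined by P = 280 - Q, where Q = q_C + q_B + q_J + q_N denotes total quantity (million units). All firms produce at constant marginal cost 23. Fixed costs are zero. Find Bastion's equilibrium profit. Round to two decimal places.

2641.96

A representative firm's profit is π_i = q_i(280 - Q) - 23q_i.
Setting ∂π_i/∂q_i = 0 with rivals' quantities fixed: 257 - 2q_i - Σ_{j≠i} q_j = 0.
By symmetry each firm produces the same amount; substituting Σ_{j≠i} q_j = 3q_i yields q_i = 257/5.
Price P = 280 - 1028/5 = 372/5.
Bastion's profit: (372/5 - 23)·(257/5) = 2641.9600.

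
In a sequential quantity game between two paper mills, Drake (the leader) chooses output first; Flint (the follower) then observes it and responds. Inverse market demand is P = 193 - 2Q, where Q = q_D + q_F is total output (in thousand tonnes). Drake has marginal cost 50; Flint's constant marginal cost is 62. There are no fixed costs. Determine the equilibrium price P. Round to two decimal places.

88.75

Solve by backward induction. Given q_D, the follower Flint maximises π_F = (193 - 2q_D - 2q_F)q_F - 62q_F.
Setting the follower's marginal profit to zero, 131 - 2q_D - 4q_F = 0, i.e. q_F = (131 - 2q_D)/4.
Drake substitutes q_F(q_D) into its own profit: π_D = q_D(193 - 2q_D - (131 - 2q_D)/2) - 50q_D = (255/2 - q_D)q_D - 50q_D.
Leader FOC: 155/2 - 2q_D = 0, so q_D = 155/4.
Then q_F = (131 - 2·(155/4))/4 = 107/8.
Total output Q = 417/8, so price P = 193 - 2·(417/8) = 355/4.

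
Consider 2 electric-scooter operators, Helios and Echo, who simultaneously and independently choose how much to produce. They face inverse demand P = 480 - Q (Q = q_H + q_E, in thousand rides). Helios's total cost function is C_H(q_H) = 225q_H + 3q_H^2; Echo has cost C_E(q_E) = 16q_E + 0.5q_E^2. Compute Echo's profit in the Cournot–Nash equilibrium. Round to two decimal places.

Helios's profit: π_H = (480 - Q)q_H - (225q_H + 3q_H²). Setting ∂π_H/∂q_H = 0: 255 - 8q_H - (q_E) = 0.
Echo's first-order condition: 464 - 3q_E - (q_H) = 0.
Rearranging gives the reaction functions q_H = (255 - q_E)/8 and q_E = (464 - q_H)/3.
Solving the pair: q_H = 301/23, q_E = 150.3043.
Price P = 480 - 163.3913 = 316.6087.
Echo's profit: 316.6087·150.3043 - 16·150.3043 - (1/2)·150.3043² = 33887.0955.

33887.10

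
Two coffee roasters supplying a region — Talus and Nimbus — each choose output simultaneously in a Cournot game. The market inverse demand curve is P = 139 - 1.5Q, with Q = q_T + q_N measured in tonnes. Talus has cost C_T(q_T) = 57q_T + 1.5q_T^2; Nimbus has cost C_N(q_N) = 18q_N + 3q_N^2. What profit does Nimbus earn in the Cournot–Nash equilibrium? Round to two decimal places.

610.98

Talus's profit: π_T = (139 - 1.5Q)q_T - (57q_T + (3/2)q_T²). Setting ∂π_T/∂q_T = 0: 82 - 6q_T - (3/2)(q_N) = 0.
Nimbus's first-order condition: 121 - 9q_N - (3/2)(q_T) = 0.
Best responses: q_T = (82 - (3/2)q_N)/6, q_N = (121 - (3/2)q_T)/9.
Solving the pair: q_T = 742/69, q_N = 268/23.
Price P = 139 - (3/2)·(1546/69) = 105.3913.
Nimbus's profit: 105.3913·(268/23) - 18·(268/23) - 3(268/23)² = 610.9792.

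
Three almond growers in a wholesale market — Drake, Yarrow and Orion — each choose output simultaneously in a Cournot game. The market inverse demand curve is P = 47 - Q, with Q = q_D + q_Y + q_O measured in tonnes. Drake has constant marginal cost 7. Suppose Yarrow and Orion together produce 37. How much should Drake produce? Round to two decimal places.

With rivals' combined output fixed at 37, Drake's profit is π_D = (47 - 37 - q_D)q_D - (7q_D) = (10 - q_D)q_D - (7q_D).
∂π_D/∂q_D = 3 - 2q_D = 0, so q_D = 3/2.

1.50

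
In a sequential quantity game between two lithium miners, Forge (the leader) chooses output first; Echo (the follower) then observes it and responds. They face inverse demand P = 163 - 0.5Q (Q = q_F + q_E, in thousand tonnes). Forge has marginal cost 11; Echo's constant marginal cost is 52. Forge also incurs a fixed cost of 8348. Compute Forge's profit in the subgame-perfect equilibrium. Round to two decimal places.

964.25

The follower Echo best-responds to any q_F: π_E = (163 - 0.5Q)q_E - 52q_E.
Follower FOC: 111 - (1/2)q_F - q_E = 0, so q_E(q_F) = (111 - (1/2)q_F).
The leader anticipates this reaction. Substituting into P = 163 - 0.5Q gives P = 215/2 - (1/4)q_F, so π_F = (215/2 - (1/4)q_F)q_F - 11q_F.
Maximising: ∂π_F/∂q_F = 193/2 - (1/2)q_F = 0, giving q_F = 193.
Then q_E = (111 - (1/2)·193) = 29/2.
Price P = 163 - (1/2)·(415/2) = 237/4.
Forge's profit: (237/4 - 11)·193 - 8348 = 964.2500.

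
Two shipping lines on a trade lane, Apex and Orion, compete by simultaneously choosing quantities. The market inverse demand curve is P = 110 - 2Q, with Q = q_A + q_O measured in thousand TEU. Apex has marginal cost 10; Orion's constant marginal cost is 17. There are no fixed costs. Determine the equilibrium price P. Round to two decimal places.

Apex's profit: π_A = (110 - 2Q)q_A - (10q_A). Setting ∂π_A/∂q_A = 0: 100 - 4q_A - 2(q_O) = 0.
Orion's first-order condition: 93 - 4q_O - 2(q_A) = 0.
Best responses: q_A = (100 - 2q_O)/4, q_O = (93 - 2q_A)/4.
Solving the pair: q_A = 107/6, q_O = 43/3.
Total output Q = 193/6, so price P = 110 - 2·(193/6) = 137/3.

45.67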